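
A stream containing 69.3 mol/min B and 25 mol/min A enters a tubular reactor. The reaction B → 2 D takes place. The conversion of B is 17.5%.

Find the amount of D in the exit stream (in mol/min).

B reacted = 0.175 × 69.3 = 12.13 mol/min; ν_B = −1, so ξ = 12.13/1 = 12.13 mol/min.
Outlet amounts (n = n₀ + ν ξ):
  B: 69.3 − 1(12.13) = 57.17
  D: 0 + 2(12.13) = 24.25
  A: 25 (inert)

24.3 mol/min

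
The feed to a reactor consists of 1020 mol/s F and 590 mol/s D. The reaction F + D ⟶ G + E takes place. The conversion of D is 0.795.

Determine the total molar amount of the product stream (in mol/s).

D reacted = 0.795 × 590 = 469.1 mol/s; ν_D = −1, so ξ = 469.1/1 = 469.1 mol/s.
Outlet amounts (n = n₀ + ν ξ):
  F: 1020 − 1(469.1) = 551
  D: 590 − 1(469.1) = 120.9
  G: 0 + 1(469.1) = 469.1
  E: 0 + 1(469.1) = 469.1
Total out = 551 + 120.9 + 469.1 + 469.1 = 1610 mol/s.

1610 mol/s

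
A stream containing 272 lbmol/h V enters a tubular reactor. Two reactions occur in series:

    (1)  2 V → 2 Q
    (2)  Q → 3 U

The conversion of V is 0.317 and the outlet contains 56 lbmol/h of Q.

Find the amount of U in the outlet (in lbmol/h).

Conversion of V: V consumed = 2ξ₁ = 0.317 × 272 → ξ₁ = 43.11 lbmol/h.
Q balance: n_Q = 0 + 2ξ₁ − 1ξ₂ = 56 → ξ₂ = (2·43.11 − 56)/1 = 30.22 lbmol/h.
Outlet amounts (n = n₀ + Σ ν·ξ):
  V: 272 − 2(43.11) = 185.8
  Q: 0 + 2(43.11) − 1(30.22) = 56
  U: 0 + 3(30.22) = 90.67

90.7 lbmol/h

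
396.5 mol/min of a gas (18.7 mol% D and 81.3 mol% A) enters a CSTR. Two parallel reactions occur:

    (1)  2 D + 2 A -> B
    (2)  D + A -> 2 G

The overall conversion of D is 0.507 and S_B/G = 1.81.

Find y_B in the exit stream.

Conversion of D: D consumed = 0.507 × 74.15 = 37.59 mol/min = 2ξ₁ + 1ξ₂.
Selectivity: 1ξ₁ / (2ξ₂) = 1.81 → ξ₁ = 3.62 ξ₂.
Substitute: (2·3.62 + 1) ξ₂ = 37.59 → ξ₂ = 4.562 mol/min, ξ₁ = 16.51 mol/min.
Outlet amounts (n = n₀ + Σ ν·ξ):
  D: 74.15 − 2(16.51) − 1(4.562) = 36.55
  A: 322.4 − 2(16.51) − 1(4.562) = 284.8
  B: 0 + 1(16.51) = 16.51
  G: 0 + 2(4.562) = 9.124
Total out = 347 mol/min; y_B = 16.51 / 347 = 0.0476.

0.0476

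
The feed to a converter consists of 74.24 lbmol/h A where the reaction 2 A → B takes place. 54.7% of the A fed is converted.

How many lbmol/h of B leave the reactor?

20.3 lbmol/h

A reacted = 0.547 × 74.24 = 40.61 lbmol/h; ν_A = −2, so ξ = 40.61/2 = 20.3 lbmol/h.
Outlet amounts (n = n₀ + ν ξ):
  A: 74.24 − 2(20.3) = 33.63
  B: 0 + 1(20.3) = 20.3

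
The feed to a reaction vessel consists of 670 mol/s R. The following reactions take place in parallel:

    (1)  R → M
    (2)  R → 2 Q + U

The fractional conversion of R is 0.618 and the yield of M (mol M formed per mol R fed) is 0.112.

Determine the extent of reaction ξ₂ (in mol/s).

Yield of M: 1ξ₁ / 670 = 0.112 → ξ₁ = 75.04 mol/s.
Conversion of R: 1ξ₁ + 1ξ₂ = 0.618 × 670 = 414.1 → ξ₂ = 339 mol/s.
Outlet amounts (n = n₀ + Σ ν·ξ):
  R: 670 − 1(75.04) − 1(339) = 255.9
  M: 0 + 1(75.04) = 75.04
  Q: 0 + 2(339) = 678
  U: 0 + 1(339) = 339

ξ₂ = 339 mol/s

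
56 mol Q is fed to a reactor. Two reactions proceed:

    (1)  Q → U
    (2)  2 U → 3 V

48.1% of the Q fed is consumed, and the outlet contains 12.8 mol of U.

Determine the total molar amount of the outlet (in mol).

Conversion of Q: Q consumed = 1ξ₁ = 0.481 × 56 → ξ₁ = 26.94 mol.
U balance: n_U = 0 + 1ξ₁ − 2ξ₂ = 12.8 → ξ₂ = (1·26.94 − 12.8)/2 = 7.068 mol.
Outlet amounts (n = n₀ + Σ ν·ξ):
  Q: 56 − 1(26.94) = 29.06
  U: 0 + 1(26.94) − 2(7.068) = 12.8
  V: 0 + 3(7.068) = 21.2
Total out = 29.06 + 12.8 + 21.2 = 63.07 mol.

63.1 mol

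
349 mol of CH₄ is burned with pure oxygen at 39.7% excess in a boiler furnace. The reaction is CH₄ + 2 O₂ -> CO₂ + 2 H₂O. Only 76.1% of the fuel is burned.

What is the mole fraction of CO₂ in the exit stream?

0.201

Stoichiometric O₂ = 2 × 349 = 698 mol; O₂ fed = 698 × 1.397 = 975.1 mol.
Fuel reacted = 0.761 × 349 → ξ = 265.6 mol.
Outlet (n = n₀ + ν ξ):
  CH₄: 349 − 1(265.6) = 83.41
  O₂: 975.1 − 2(265.6) = 443.9
  CO₂: 0 + 1(265.6) = 265.6
  H₂O: 0 + 2(265.6) = 531.2
Total out = 1324 mol; y_CO₂ = 265.6 / 1324 = 0.2006.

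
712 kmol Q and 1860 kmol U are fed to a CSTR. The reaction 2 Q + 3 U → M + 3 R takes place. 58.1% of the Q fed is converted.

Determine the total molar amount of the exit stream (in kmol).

2370 kmol

Q reacted = 0.581 × 712 = 413.7 kmol; ν_Q = −2, so ξ = 413.7/2 = 206.8 kmol.
Outlet amounts (n = n₀ + ν ξ):
  Q: 712 − 2(206.8) = 298.3
  U: 1860 − 3(206.8) = 1239
  M: 0 + 1(206.8) = 206.8
  R: 0 + 3(206.8) = 620.5
Total out = 298.3 + 1239 + 206.8 + 620.5 = 2365 kmol.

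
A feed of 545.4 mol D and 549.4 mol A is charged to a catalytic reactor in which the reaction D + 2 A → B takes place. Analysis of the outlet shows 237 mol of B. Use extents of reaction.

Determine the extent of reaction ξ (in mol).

ξ = 237 mol

For B: n = n₀ + 1ξ → 237 = 0 + 1ξ, giving ξ = 237 mol.
Outlet amounts (n = n₀ + ν ξ):
  D: 545.4 − 1(237) = 308.4
  A: 549.4 − 2(237) = 75.4
  B: 0 + 1(237) = 237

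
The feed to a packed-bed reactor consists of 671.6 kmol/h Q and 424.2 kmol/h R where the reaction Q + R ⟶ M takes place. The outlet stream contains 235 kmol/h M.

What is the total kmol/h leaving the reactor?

For M: n = n₀ + 1ξ → 235 = 0 + 1ξ, giving ξ = 235 kmol/h.
Outlet amounts (n = n₀ + ν ξ):
  Q: 671.6 − 1(235) = 436.6
  R: 424.2 − 1(235) = 189.2
  M: 0 + 1(235) = 235
Total out = 436.6 + 189.2 + 235 = 860.8 kmol/h.

861 kmol/h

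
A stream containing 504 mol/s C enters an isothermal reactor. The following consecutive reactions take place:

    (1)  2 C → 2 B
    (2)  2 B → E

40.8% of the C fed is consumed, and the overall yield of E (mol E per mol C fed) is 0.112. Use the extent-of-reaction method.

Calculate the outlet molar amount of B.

Conversion of C: C consumed = 2ξ₁ = 0.408 × 504 → ξ₁ = 102.8 mol/s.
Yield of E: 1ξ₂ / 504 = 0.112 → ξ₂ = 56.45 mol/s.
Outlet amounts (n = n₀ + Σ ν·ξ):
  C: 504 − 2(102.8) = 298.4
  B: 0 + 2(102.8) − 2(56.45) = 92.74
  E: 0 + 1(56.45) = 56.45

92.7 mol/s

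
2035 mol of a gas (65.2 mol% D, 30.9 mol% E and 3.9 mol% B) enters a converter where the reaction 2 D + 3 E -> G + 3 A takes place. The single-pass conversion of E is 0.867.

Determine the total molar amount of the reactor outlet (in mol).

1850 mol

E reacted = 0.867 × 628.8 = 545.2 mol; ν_E = −3, so ξ = 545.2/3 = 181.7 mol.
Outlet amounts (n = n₀ + ν ξ):
  D: 1327 − 2(181.7) = 963.4
  E: 628.8 − 3(181.7) = 83.63
  G: 0 + 1(181.7) = 181.7
  A: 0 + 3(181.7) = 545.2
  B: 79.36 (inert)
Total out = 963.4 + 83.63 + 181.7 + 545.2 + 79.36 = 1853 mol.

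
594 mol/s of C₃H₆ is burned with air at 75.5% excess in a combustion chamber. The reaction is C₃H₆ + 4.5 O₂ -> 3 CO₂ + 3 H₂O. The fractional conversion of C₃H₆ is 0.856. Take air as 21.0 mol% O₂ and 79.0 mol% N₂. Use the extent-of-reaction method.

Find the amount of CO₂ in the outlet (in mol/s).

Stoichiometric O₂ = 4.5 × 594 = 2673 mol/s; O₂ fed = 2673 × 1.755 = 4691 mol/s.
N₂ fed = 4691 × 79/21 = 17650 mol/s.
Fuel reacted = 0.856 × 594 → ξ = 508.5 mol/s.
Outlet (n = n₀ + ν ξ):
  C₃H₆: 594 − 1(508.5) = 85.54
  O₂: 4691 − 4.5(508.5) = 2403
  N₂: 17650 (inert)
  CO₂: 0 + 3(508.5) = 1525
  H₂O: 0 + 3(508.5) = 1525

1530 mol/s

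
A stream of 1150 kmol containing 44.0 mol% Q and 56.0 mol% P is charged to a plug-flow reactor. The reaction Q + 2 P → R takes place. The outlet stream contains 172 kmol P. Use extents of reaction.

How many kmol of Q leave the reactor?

For P: n = n₀ − 2ξ → 172 = 644 − 2ξ, giving ξ = 236 kmol.
Outlet amounts (n = n₀ + ν ξ):
  Q: 506 − 1(236) = 270
  P: 644 − 2(236) = 172
  R: 0 + 1(236) = 236

270 kmol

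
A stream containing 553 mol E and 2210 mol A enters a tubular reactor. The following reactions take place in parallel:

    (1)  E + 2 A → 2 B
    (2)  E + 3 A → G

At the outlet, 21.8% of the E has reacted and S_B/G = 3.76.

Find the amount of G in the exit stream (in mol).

Conversion of E: E consumed = 0.218 × 553 = 120.6 mol = 1ξ₁ + 1ξ₂.
Selectivity: 2ξ₁ / (1ξ₂) = 3.76 → ξ₁ = 1.88 ξ₂.
Substitute: (1·1.88 + 1) ξ₂ = 120.6 → ξ₂ = 41.86 mol, ξ₁ = 78.69 mol.
Outlet amounts (n = n₀ + Σ ν·ξ):
  E: 553 − 1(78.69) − 1(41.86) = 432.4
  A: 2210 − 2(78.69) − 3(41.86) = 1927
  B: 0 + 2(78.69) = 157.4
  G: 0 + 1(41.86) = 41.86

41.9 mol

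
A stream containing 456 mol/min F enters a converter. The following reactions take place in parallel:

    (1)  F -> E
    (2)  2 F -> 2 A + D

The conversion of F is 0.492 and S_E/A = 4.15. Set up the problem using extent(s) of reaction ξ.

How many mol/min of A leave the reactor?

Conversion of F: F consumed = 0.492 × 456 = 224.4 mol/min = 1ξ₁ + 2ξ₂.
Selectivity: 1ξ₁ / (2ξ₂) = 4.15 → ξ₁ = 8.3 ξ₂.
Substitute: (1·8.3 + 2) ξ₂ = 224.4 → ξ₂ = 21.78 mol/min, ξ₁ = 180.8 mol/min.
Outlet amounts (n = n₀ + Σ ν·ξ):
  F: 456 − 1(180.8) − 2(21.78) = 231.6
  E: 0 + 1(180.8) = 180.8
  A: 0 + 2(21.78) = 43.56
  D: 0 + 1(21.78) = 21.78

43.6 mol/min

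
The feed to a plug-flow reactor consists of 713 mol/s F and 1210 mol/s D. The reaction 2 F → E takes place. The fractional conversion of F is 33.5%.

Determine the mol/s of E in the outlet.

F reacted = 0.335 × 713 = 238.9 mol/s; ν_F = −2, so ξ = 238.9/2 = 119.4 mol/s.
Outlet amounts (n = n₀ + ν ξ):
  F: 713 − 2(119.4) = 474.1
  E: 0 + 1(119.4) = 119.4
  D: 1210 (inert)

119 mol/s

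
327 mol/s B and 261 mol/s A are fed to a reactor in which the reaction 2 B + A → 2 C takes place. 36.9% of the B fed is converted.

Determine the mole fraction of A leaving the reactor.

0.38

B reacted = 0.369 × 327 = 120.7 mol/s; ν_B = −2, so ξ = 120.7/2 = 60.33 mol/s.
Outlet amounts (n = n₀ + ν ξ):
  B: 327 − 2(60.33) = 206.3
  A: 261 − 1(60.33) = 200.7
  C: 0 + 2(60.33) = 120.7
Total out = 527.7 mol/s; y_A = 200.7 / 527.7 = 0.3803.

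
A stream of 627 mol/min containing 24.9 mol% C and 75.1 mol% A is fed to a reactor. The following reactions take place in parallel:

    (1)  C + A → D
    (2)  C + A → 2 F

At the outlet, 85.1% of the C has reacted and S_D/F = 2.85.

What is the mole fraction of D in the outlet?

0.22

Conversion of C: C consumed = 0.851 × 156.1 = 132.9 mol/min = 1ξ₁ + 1ξ₂.
Selectivity: 1ξ₁ / (2ξ₂) = 2.85 → ξ₁ = 5.7 ξ₂.
Substitute: (1·5.7 + 1) ξ₂ = 132.9 → ξ₂ = 19.83 mol/min, ξ₁ = 113 mol/min.
Outlet amounts (n = n₀ + Σ ν·ξ):
  C: 156.1 − 1(113) − 1(19.83) = 23.26
  A: 470.9 − 1(113) − 1(19.83) = 338
  D: 0 + 1(113) = 113
  F: 0 + 2(19.83) = 39.66
Total out = 514 mol/min; y_D = 113 / 514 = 0.2199.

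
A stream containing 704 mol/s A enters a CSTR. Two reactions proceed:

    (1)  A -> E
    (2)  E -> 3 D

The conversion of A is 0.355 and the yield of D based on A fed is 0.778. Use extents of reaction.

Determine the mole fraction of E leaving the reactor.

Conversion of A: A consumed = 1ξ₁ = 0.355 × 704 → ξ₁ = 249.9 mol/s.
Yield of D: 3ξ₂ / 704 = 0.778 → ξ₂ = 182.6 mol/s.
Outlet amounts (n = n₀ + Σ ν·ξ):
  A: 704 − 1(249.9) = 454.1
  E: 0 + 1(249.9) − 1(182.6) = 67.35
  D: 0 + 3(182.6) = 547.7
Total out = 1069 mol/s; y_E = 67.35 / 1069 = 0.06299.

0.063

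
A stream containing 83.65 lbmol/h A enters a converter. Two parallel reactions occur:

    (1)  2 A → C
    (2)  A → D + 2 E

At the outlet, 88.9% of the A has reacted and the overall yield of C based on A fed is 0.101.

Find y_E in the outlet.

0.604

Yield of C: 1ξ₁ / 83.65 = 0.101 → ξ₁ = 8.449 lbmol/h.
Conversion of A: 2ξ₁ + 1ξ₂ = 0.889 × 83.65 = 74.36 → ξ₂ = 57.47 lbmol/h.
Outlet amounts (n = n₀ + Σ ν·ξ):
  A: 83.65 − 2(8.449) − 1(57.47) = 9.285
  C: 0 + 1(8.449) = 8.449
  D: 0 + 1(57.47) = 57.47
  E: 0 + 2(57.47) = 114.9
Total out = 190.1 lbmol/h; y_E = 114.9 / 190.1 = 0.6045.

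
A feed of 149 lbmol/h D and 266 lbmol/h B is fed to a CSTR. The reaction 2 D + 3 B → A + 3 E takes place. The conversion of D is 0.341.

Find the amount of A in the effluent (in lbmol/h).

D reacted = 0.341 × 149 = 50.81 lbmol/h; ν_D = −2, so ξ = 50.81/2 = 25.4 lbmol/h.
Outlet amounts (n = n₀ + ν ξ):
  D: 149 − 2(25.4) = 98.19
  B: 266 − 3(25.4) = 189.8
  A: 0 + 1(25.4) = 25.4
  E: 0 + 3(25.4) = 76.21

25.4 lbmol/h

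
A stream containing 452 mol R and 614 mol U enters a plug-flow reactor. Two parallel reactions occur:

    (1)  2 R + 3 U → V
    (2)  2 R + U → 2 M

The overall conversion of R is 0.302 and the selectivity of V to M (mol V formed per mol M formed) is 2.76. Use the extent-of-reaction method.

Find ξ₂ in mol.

Conversion of R: R consumed = 0.302 × 452 = 136.5 mol = 2ξ₁ + 2ξ₂.
Selectivity: 1ξ₁ / (2ξ₂) = 2.76 → ξ₁ = 5.52 ξ₂.
Substitute: (2·5.52 + 2) ξ₂ = 136.5 → ξ₂ = 10.47 mol, ξ₁ = 57.78 mol.
Outlet amounts (n = n₀ + Σ ν·ξ):
  R: 452 − 2(57.78) − 2(10.47) = 315.5
  U: 614 − 3(57.78) − 1(10.47) = 430.2
  V: 0 + 1(57.78) = 57.78
  M: 0 + 2(10.47) = 20.94

ξ₂ = 10.5 mol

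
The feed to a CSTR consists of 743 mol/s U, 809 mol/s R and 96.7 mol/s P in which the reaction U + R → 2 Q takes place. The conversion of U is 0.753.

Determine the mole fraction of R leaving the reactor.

0.151

U reacted = 0.753 × 743 = 559.5 mol/s; ν_U = −1, so ξ = 559.5/1 = 559.5 mol/s.
Outlet amounts (n = n₀ + ν ξ):
  U: 743 − 1(559.5) = 183.5
  R: 809 − 1(559.5) = 249.5
  Q: 0 + 2(559.5) = 1119
  P: 96.7 (inert)
Total out = 1649 mol/s; y_R = 249.5 / 1649 = 0.1513.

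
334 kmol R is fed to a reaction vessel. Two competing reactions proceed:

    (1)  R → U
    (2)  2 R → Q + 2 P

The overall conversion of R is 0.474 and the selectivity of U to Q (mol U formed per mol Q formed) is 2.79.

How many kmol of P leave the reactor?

Conversion of R: R consumed = 0.474 × 334 = 158.3 kmol = 1ξ₁ + 2ξ₂.
Selectivity: 1ξ₁ / (1ξ₂) = 2.79 → ξ₁ = 2.79 ξ₂.
Substitute: (1·2.79 + 2) ξ₂ = 158.3 → ξ₂ = 33.05 kmol, ξ₁ = 92.21 kmol.
Outlet amounts (n = n₀ + Σ ν·ξ):
  R: 334 − 1(92.21) − 2(33.05) = 175.7
  U: 0 + 1(92.21) = 92.21
  Q: 0 + 1(33.05) = 33.05
  P: 0 + 2(33.05) = 66.1

66.1 kmol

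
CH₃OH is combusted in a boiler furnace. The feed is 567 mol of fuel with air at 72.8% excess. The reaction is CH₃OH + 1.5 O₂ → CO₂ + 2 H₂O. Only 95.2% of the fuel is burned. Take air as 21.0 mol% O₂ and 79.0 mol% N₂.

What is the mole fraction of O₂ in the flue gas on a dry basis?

Stoichiometric O₂ = 1.5 × 567 = 850.5 mol; O₂ fed = 850.5 × 1.728 = 1470 mol.
N₂ fed = 1470 × 79/21 = 5529 mol.
Fuel reacted = 0.952 × 567 → ξ = 539.8 mol.
Outlet (n = n₀ + ν ξ):
  CH₃OH: 567 − 1(539.8) = 27.22
  O₂: 1470 − 1.5(539.8) = 660
  N₂: 5529 (inert)
  CO₂: 0 + 1(539.8) = 539.8
  H₂O: 0 + 2(539.8) = 1080
Dry total = 6756 mol; y_O₂ (dry) = 660 / 6756 = 0.09769.

0.0977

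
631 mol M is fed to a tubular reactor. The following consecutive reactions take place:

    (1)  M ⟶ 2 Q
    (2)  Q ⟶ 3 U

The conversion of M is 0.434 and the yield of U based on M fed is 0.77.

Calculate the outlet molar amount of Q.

386 mol

Conversion of M: M consumed = 1ξ₁ = 0.434 × 631 → ξ₁ = 273.9 mol.
Yield of U: 3ξ₂ / 631 = 0.77 → ξ₂ = 162 mol.
Outlet amounts (n = n₀ + Σ ν·ξ):
  M: 631 − 1(273.9) = 357.1
  Q: 0 + 2(273.9) − 1(162) = 385.8
  U: 0 + 3(162) = 485.9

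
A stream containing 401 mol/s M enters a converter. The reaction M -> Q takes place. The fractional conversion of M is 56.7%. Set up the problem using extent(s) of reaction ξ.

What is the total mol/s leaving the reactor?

401 mol/s

M reacted = 0.567 × 401 = 227.4 mol/s; ν_M = −1, so ξ = 227.4/1 = 227.4 mol/s.
Outlet amounts (n = n₀ + ν ξ):
  M: 401 − 1(227.4) = 173.6
  Q: 0 + 1(227.4) = 227.4
Total out = 173.6 + 227.4 = 401 mol/s.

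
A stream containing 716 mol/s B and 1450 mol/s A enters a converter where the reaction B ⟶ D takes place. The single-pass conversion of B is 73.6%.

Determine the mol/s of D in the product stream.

527 mol/s

B reacted = 0.736 × 716 = 527 mol/s; ν_B = −1, so ξ = 527/1 = 527 mol/s.
Outlet amounts (n = n₀ + ν ξ):
  B: 716 − 1(527) = 189
  D: 0 + 1(527) = 527
  A: 1450 (inert)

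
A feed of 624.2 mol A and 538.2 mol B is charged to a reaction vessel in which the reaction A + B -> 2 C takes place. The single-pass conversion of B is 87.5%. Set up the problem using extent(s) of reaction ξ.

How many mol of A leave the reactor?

153 mol

B reacted = 0.875 × 538.2 = 470.9 mol; ν_B = −1, so ξ = 470.9/1 = 470.9 mol.
Outlet amounts (n = n₀ + ν ξ):
  A: 624.2 − 1(470.9) = 153.3
  B: 538.2 − 1(470.9) = 67.27
  C: 0 + 2(470.9) = 941.9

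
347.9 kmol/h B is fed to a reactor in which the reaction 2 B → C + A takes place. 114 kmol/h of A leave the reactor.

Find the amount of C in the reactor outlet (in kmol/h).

For A: n = n₀ + 1ξ → 114 = 0 + 1ξ, giving ξ = 114 kmol/h.
Outlet amounts (n = n₀ + ν ξ):
  B: 347.9 − 2(114) = 119.9
  C: 0 + 1(114) = 114
  A: 0 + 1(114) = 114

114 kmol/h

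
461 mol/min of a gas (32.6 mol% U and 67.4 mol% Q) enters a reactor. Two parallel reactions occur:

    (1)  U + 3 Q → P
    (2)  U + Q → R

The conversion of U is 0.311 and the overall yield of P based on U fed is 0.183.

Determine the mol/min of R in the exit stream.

Yield of P: 1ξ₁ / 150.3 = 0.183 → ξ₁ = 27.5 mol/min.
Conversion of U: 1ξ₁ + 1ξ₂ = 0.311 × 150.3 = 46.74 → ξ₂ = 19.24 mol/min.
Outlet amounts (n = n₀ + Σ ν·ξ):
  U: 150.3 − 1(27.5) − 1(19.24) = 103.5
  Q: 310.7 − 3(27.5) − 1(19.24) = 209
  P: 0 + 1(27.5) = 27.5
  R: 0 + 1(19.24) = 19.24

19.2 mol/min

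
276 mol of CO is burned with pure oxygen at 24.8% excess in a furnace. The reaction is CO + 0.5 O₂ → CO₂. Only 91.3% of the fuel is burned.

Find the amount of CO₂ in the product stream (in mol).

252 mol

Stoichiometric O₂ = 0.5 × 276 = 138 mol; O₂ fed = 138 × 1.248 = 172.2 mol.
Fuel reacted = 0.913 × 276 → ξ = 252 mol.
Outlet (n = n₀ + ν ξ):
  CO: 276 − 1(252) = 24.01
  O₂: 172.2 − 0.5(252) = 46.23
  CO₂: 0 + 1(252) = 252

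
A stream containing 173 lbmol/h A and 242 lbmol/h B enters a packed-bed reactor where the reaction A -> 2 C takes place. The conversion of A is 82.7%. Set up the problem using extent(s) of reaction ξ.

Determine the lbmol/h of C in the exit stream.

286 lbmol/h

A reacted = 0.827 × 173 = 143.1 lbmol/h; ν_A = −1, so ξ = 143.1/1 = 143.1 lbmol/h.
Outlet amounts (n = n₀ + ν ξ):
  A: 173 − 1(143.1) = 29.93
  C: 0 + 2(143.1) = 286.1
  B: 242 (inert)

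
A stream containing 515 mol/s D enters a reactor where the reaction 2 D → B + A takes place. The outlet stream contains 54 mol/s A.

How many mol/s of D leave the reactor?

407 mol/s

For A: n = n₀ + 1ξ → 54 = 0 + 1ξ, giving ξ = 54 mol/s.
Outlet amounts (n = n₀ + ν ξ):
  D: 515 − 2(54) = 407
  B: 0 + 1(54) = 54
  A: 0 + 1(54) = 54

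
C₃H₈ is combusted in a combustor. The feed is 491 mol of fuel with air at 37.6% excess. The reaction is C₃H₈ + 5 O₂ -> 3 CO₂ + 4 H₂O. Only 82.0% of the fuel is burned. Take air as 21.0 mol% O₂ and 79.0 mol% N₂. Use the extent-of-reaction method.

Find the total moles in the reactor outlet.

17000 mol

Stoichiometric O₂ = 5 × 491 = 2455 mol; O₂ fed = 2455 × 1.376 = 3378 mol.
N₂ fed = 3378 × 79/21 = 12710 mol.
Fuel reacted = 0.82 × 491 → ξ = 402.6 mol.
Outlet (n = n₀ + ν ξ):
  C₃H₈: 491 − 1(402.6) = 88.38
  O₂: 3378 − 5(402.6) = 1365
  N₂: 12710 (inert)
  CO₂: 0 + 3(402.6) = 1208
  H₂O: 0 + 4(402.6) = 1610
Total out = 88.38 + 1365 + 12710 + 1208 + 1610 = 16980 mol.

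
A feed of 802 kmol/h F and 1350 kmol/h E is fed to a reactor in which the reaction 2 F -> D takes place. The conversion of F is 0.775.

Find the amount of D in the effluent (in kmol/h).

311 kmol/h

F reacted = 0.775 × 802 = 621.6 kmol/h; ν_F = −2, so ξ = 621.6/2 = 310.8 kmol/h.
Outlet amounts (n = n₀ + ν ξ):
  F: 802 − 2(310.8) = 180.4
  D: 0 + 1(310.8) = 310.8
  E: 1350 (inert)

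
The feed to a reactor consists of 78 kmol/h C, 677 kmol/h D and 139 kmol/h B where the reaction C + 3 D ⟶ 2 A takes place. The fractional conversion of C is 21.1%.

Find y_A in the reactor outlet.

C reacted = 0.211 × 78 = 16.46 kmol/h; ν_C = −1, so ξ = 16.46/1 = 16.46 kmol/h.
Outlet amounts (n = n₀ + ν ξ):
  C: 78 − 1(16.46) = 61.54
  D: 677 − 3(16.46) = 627.6
  A: 0 + 2(16.46) = 32.92
  B: 139 (inert)
Total out = 861.1 kmol/h; y_A = 32.92 / 861.1 = 0.03823.

0.0382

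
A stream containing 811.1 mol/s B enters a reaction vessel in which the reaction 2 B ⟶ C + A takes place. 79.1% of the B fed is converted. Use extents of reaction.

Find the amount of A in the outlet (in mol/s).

B reacted = 0.791 × 811.1 = 641.6 mol/s; ν_B = −2, so ξ = 641.6/2 = 320.8 mol/s.
Outlet amounts (n = n₀ + ν ξ):
  B: 811.1 − 2(320.8) = 169.5
  C: 0 + 1(320.8) = 320.8
  A: 0 + 1(320.8) = 320.8

321 mol/s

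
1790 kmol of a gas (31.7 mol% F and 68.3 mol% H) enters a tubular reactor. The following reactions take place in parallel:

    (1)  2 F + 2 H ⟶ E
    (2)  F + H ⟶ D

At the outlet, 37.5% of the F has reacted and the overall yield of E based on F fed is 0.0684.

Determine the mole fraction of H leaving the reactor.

Yield of E: 1ξ₁ / 567.4 = 0.0684 → ξ₁ = 38.81 kmol.
Conversion of F: 2ξ₁ + 1ξ₂ = 0.375 × 567.4 = 212.8 → ξ₂ = 135.2 kmol.
Outlet amounts (n = n₀ + Σ ν·ξ):
  F: 567.4 − 2(38.81) − 1(135.2) = 354.6
  H: 1223 − 2(38.81) − 1(135.2) = 1010
  E: 0 + 1(38.81) = 38.81
  D: 0 + 1(135.2) = 135.2
Total out = 1538 kmol; y_H = 1010 / 1538 = 0.6564.

0.656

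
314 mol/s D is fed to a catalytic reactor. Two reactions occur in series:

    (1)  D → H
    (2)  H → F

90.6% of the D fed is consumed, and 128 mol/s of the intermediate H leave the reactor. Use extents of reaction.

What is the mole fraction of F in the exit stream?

0.498

Conversion of D: D consumed = 1ξ₁ = 0.906 × 314 → ξ₁ = 284.5 mol/s.
H balance: n_H = 0 + 1ξ₁ − 1ξ₂ = 128 → ξ₂ = (1·284.5 − 128)/1 = 156.5 mol/s.
Outlet amounts (n = n₀ + Σ ν·ξ):
  D: 314 − 1(284.5) = 29.52
  H: 0 + 1(284.5) − 1(156.5) = 128
  F: 0 + 1(156.5) = 156.5
Total out = 314 mol/s; y_F = 156.5 / 314 = 0.4984.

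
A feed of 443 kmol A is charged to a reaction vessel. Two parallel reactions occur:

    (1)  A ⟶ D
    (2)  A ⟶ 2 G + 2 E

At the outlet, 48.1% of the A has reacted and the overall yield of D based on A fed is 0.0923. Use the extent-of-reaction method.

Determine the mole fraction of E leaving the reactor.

Yield of D: 1ξ₁ / 443 = 0.0923 → ξ₁ = 40.89 kmol.
Conversion of A: 1ξ₁ + 1ξ₂ = 0.481 × 443 = 213.1 → ξ₂ = 172.2 kmol.
Outlet amounts (n = n₀ + Σ ν·ξ):
  A: 443 − 1(40.89) − 1(172.2) = 229.9
  D: 0 + 1(40.89) = 40.89
  G: 0 + 2(172.2) = 344.4
  E: 0 + 2(172.2) = 344.4
Total out = 959.6 kmol; y_E = 344.4 / 959.6 = 0.3589.

0.359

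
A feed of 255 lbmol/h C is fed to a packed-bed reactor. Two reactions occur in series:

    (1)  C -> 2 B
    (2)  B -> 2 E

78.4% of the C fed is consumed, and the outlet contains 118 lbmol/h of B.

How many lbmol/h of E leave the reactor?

Conversion of C: C consumed = 1ξ₁ = 0.784 × 255 → ξ₁ = 199.9 lbmol/h.
B balance: n_B = 0 + 2ξ₁ − 1ξ₂ = 118 → ξ₂ = (2·199.9 − 118)/1 = 281.8 lbmol/h.
Outlet amounts (n = n₀ + Σ ν·ξ):
  C: 255 − 1(199.9) = 55.08
  B: 0 + 2(199.9) − 1(281.8) = 118
  E: 0 + 2(281.8) = 563.7

564 lbmol/h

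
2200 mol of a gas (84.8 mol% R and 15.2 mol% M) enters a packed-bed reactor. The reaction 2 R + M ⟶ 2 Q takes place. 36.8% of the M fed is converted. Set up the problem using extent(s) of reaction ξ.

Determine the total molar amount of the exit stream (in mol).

M reacted = 0.368 × 334.4 = 123.1 mol; ν_M = −1, so ξ = 123.1/1 = 123.1 mol.
Outlet amounts (n = n₀ + ν ξ):
  R: 1866 − 2(123.1) = 1619
  M: 334.4 − 1(123.1) = 211.3
  Q: 0 + 2(123.1) = 246.1
Total out = 1619 + 211.3 + 246.1 = 2077 mol.

2080 mol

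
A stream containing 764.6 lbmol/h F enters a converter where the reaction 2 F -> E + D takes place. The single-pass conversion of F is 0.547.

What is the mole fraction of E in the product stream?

F reacted = 0.547 × 764.6 = 418.2 lbmol/h; ν_F = −2, so ξ = 418.2/2 = 209.1 lbmol/h.
Outlet amounts (n = n₀ + ν ξ):
  F: 764.6 − 2(209.1) = 346.4
  E: 0 + 1(209.1) = 209.1
  D: 0 + 1(209.1) = 209.1
Total out = 764.6 lbmol/h; y_E = 209.1 / 764.6 = 0.2735.

0.274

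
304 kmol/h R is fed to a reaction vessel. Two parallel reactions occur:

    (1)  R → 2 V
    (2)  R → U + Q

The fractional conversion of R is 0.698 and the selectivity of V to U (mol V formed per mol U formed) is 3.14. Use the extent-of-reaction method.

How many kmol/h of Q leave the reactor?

Conversion of R: R consumed = 0.698 × 304 = 212.2 kmol/h = 1ξ₁ + 1ξ₂.
Selectivity: 2ξ₁ / (1ξ₂) = 3.14 → ξ₁ = 1.57 ξ₂.
Substitute: (1·1.57 + 1) ξ₂ = 212.2 → ξ₂ = 82.56 kmol/h, ξ₁ = 129.6 kmol/h.
Outlet amounts (n = n₀ + Σ ν·ξ):
  R: 304 − 1(129.6) − 1(82.56) = 91.81
  V: 0 + 2(129.6) = 259.3
  U: 0 + 1(82.56) = 82.56
  Q: 0 + 1(82.56) = 82.56

82.6 kmol/h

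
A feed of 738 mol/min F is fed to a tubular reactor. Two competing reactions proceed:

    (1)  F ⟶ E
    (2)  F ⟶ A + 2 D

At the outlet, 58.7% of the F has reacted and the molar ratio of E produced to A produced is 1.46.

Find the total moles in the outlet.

1090 mol/min

Conversion of F: F consumed = 0.587 × 738 = 433.2 mol/min = 1ξ₁ + 1ξ₂.
Selectivity: 1ξ₁ / (1ξ₂) = 1.46 → ξ₁ = 1.46 ξ₂.
Substitute: (1·1.46 + 1) ξ₂ = 433.2 → ξ₂ = 176.1 mol/min, ξ₁ = 257.1 mol/min.
Outlet amounts (n = n₀ + Σ ν·ξ):
  F: 738 − 1(257.1) − 1(176.1) = 304.8
  E: 0 + 1(257.1) = 257.1
  A: 0 + 1(176.1) = 176.1
  D: 0 + 2(176.1) = 352.2
Total out = 304.8 + 257.1 + 176.1 + 352.2 = 1090 mol/min.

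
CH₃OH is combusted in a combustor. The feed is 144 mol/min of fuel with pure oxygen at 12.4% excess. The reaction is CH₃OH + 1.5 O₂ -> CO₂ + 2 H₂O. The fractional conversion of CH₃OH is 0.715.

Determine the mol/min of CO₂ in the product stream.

Stoichiometric O₂ = 1.5 × 144 = 216 mol/min; O₂ fed = 216 × 1.124 = 242.8 mol/min.
Fuel reacted = 0.715 × 144 → ξ = 103 mol/min.
Outlet (n = n₀ + ν ξ):
  CH₃OH: 144 − 1(103) = 41.04
  O₂: 242.8 − 1.5(103) = 88.34
  CO₂: 0 + 1(103) = 103
  H₂O: 0 + 2(103) = 205.9

103 mol/min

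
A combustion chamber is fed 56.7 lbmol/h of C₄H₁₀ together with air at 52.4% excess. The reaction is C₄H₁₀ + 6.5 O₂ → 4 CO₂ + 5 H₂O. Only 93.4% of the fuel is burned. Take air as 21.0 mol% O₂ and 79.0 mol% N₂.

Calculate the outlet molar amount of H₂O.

Stoichiometric O₂ = 6.5 × 56.7 = 368.6 lbmol/h; O₂ fed = 368.6 × 1.524 = 561.7 lbmol/h.
N₂ fed = 561.7 × 79/21 = 2113 lbmol/h.
Fuel reacted = 0.934 × 56.7 → ξ = 52.96 lbmol/h.
Outlet (n = n₀ + ν ξ):
  C₄H₁₀: 56.7 − 1(52.96) = 3.742
  O₂: 561.7 − 6.5(52.96) = 217.4
  N₂: 2113 (inert)
  CO₂: 0 + 4(52.96) = 211.8
  H₂O: 0 + 5(52.96) = 264.8

265 lbmol/h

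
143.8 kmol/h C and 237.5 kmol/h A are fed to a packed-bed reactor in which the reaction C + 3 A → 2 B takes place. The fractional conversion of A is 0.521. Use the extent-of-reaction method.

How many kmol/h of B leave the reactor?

82.5 kmol/h

A reacted = 0.521 × 237.5 = 123.7 kmol/h; ν_A = −3, so ξ = 123.7/3 = 41.25 kmol/h.
Outlet amounts (n = n₀ + ν ξ):
  C: 143.8 − 1(41.25) = 102.6
  A: 237.5 − 3(41.25) = 113.8
  B: 0 + 2(41.25) = 82.49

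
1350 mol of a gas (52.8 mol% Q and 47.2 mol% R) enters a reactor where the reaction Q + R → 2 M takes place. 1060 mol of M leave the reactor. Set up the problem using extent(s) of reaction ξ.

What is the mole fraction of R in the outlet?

For M: n = n₀ + 2ξ → 1060 = 0 + 2ξ, giving ξ = 530 mol.
Outlet amounts (n = n₀ + ν ξ):
  Q: 712.8 − 1(530) = 182.8
  R: 637.2 − 1(530) = 107.2
  M: 0 + 2(530) = 1060
Total out = 1350 mol; y_R = 107.2 / 1350 = 0.07941.

0.0794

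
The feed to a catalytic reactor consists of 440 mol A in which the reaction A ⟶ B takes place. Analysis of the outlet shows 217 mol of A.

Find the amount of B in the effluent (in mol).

223 mol

For A: n = n₀ − 1ξ → 217 = 440 − 1ξ, giving ξ = 223 mol.
Outlet amounts (n = n₀ + ν ξ):
  A: 440 − 1(223) = 217
  B: 0 + 1(223) = 223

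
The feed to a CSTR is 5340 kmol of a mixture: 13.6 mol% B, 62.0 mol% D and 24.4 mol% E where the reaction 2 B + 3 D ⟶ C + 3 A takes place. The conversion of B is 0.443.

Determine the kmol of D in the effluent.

2830 kmol

B reacted = 0.443 × 726.2 = 321.7 kmol; ν_B = −2, so ξ = 321.7/2 = 160.9 kmol.
Outlet amounts (n = n₀ + ν ξ):
  B: 726.2 − 2(160.9) = 404.5
  D: 3311 − 3(160.9) = 2828
  C: 0 + 1(160.9) = 160.9
  A: 0 + 3(160.9) = 482.6
  E: 1303 (inert)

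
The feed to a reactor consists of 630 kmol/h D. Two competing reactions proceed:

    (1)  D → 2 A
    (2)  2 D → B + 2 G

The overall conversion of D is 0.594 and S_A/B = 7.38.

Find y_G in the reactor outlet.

0.14

Conversion of D: D consumed = 0.594 × 630 = 374.2 kmol/h = 1ξ₁ + 2ξ₂.
Selectivity: 2ξ₁ / (1ξ₂) = 7.38 → ξ₁ = 3.69 ξ₂.
Substitute: (1·3.69 + 2) ξ₂ = 374.2 → ξ₂ = 65.77 kmol/h, ξ₁ = 242.7 kmol/h.
Outlet amounts (n = n₀ + Σ ν·ξ):
  D: 630 − 1(242.7) − 2(65.77) = 255.8
  A: 0 + 2(242.7) = 485.4
  B: 0 + 1(65.77) = 65.77
  G: 0 + 2(65.77) = 131.5
Total out = 938.5 kmol/h; y_G = 131.5 / 938.5 = 0.1402.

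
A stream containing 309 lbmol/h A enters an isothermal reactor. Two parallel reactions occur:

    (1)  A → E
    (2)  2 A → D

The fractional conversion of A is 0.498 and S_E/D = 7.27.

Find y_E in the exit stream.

Conversion of A: A consumed = 0.498 × 309 = 153.9 lbmol/h = 1ξ₁ + 2ξ₂.
Selectivity: 1ξ₁ / (1ξ₂) = 7.27 → ξ₁ = 7.27 ξ₂.
Substitute: (1·7.27 + 2) ξ₂ = 153.9 → ξ₂ = 16.6 lbmol/h, ξ₁ = 120.7 lbmol/h.
Outlet amounts (n = n₀ + Σ ν·ξ):
  A: 309 − 1(120.7) − 2(16.6) = 155.1
  E: 0 + 1(120.7) = 120.7
  D: 0 + 1(16.6) = 16.6
Total out = 292.4 lbmol/h; y_E = 120.7 / 292.4 = 0.4127.

0.413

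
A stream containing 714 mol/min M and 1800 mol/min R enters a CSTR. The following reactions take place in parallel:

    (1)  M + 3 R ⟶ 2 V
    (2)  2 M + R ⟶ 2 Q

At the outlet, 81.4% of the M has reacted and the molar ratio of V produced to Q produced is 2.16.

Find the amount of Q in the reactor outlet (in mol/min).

Conversion of M: M consumed = 0.814 × 714 = 581.2 mol/min = 1ξ₁ + 2ξ₂.
Selectivity: 2ξ₁ / (2ξ₂) = 2.16 → ξ₁ = 2.16 ξ₂.
Substitute: (1·2.16 + 2) ξ₂ = 581.2 → ξ₂ = 139.7 mol/min, ξ₁ = 301.8 mol/min.
Outlet amounts (n = n₀ + Σ ν·ξ):
  M: 714 − 1(301.8) − 2(139.7) = 132.8
  R: 1800 − 3(301.8) − 1(139.7) = 755
  V: 0 + 2(301.8) = 603.5
  Q: 0 + 2(139.7) = 279.4

279 mol/min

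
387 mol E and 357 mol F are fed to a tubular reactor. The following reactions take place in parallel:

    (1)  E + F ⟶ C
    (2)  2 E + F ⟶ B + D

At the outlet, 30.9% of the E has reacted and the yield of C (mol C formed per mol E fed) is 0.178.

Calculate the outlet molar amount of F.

263 mol

Yield of C: 1ξ₁ / 387 = 0.178 → ξ₁ = 68.89 mol.
Conversion of E: 1ξ₁ + 2ξ₂ = 0.309 × 387 = 119.6 → ξ₂ = 25.35 mol.
Outlet amounts (n = n₀ + Σ ν·ξ):
  E: 387 − 1(68.89) − 2(25.35) = 267.4
  F: 357 − 1(68.89) − 1(25.35) = 262.8
  C: 0 + 1(68.89) = 68.89
  B: 0 + 1(25.35) = 25.35
  D: 0 + 1(25.35) = 25.35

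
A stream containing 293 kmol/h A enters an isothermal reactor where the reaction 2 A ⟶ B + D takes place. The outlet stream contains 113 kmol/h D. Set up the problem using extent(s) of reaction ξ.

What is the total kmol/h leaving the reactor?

293 kmol/h

For D: n = n₀ + 1ξ → 113 = 0 + 1ξ, giving ξ = 113 kmol/h.
Outlet amounts (n = n₀ + ν ξ):
  A: 293 − 2(113) = 67
  B: 0 + 1(113) = 113
  D: 0 + 1(113) = 113
Total out = 67 + 113 + 113 = 293 kmol/h.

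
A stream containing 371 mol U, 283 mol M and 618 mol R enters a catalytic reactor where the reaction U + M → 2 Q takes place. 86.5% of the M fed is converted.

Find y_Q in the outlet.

0.385

M reacted = 0.865 × 283 = 244.8 mol; ν_M = −1, so ξ = 244.8/1 = 244.8 mol.
Outlet amounts (n = n₀ + ν ξ):
  U: 371 − 1(244.8) = 126.2
  M: 283 − 1(244.8) = 38.21
  Q: 0 + 2(244.8) = 489.6
  R: 618 (inert)
Total out = 1272 mol; y_Q = 489.6 / 1272 = 0.3849.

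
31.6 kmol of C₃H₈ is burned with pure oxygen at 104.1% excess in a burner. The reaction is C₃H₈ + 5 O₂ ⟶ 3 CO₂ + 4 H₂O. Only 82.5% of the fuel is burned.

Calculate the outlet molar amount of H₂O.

104 kmol

Stoichiometric O₂ = 5 × 31.6 = 158 kmol; O₂ fed = 158 × 2.041 = 322.5 kmol.
Fuel reacted = 0.825 × 31.6 → ξ = 26.07 kmol.
Outlet (n = n₀ + ν ξ):
  C₃H₈: 31.6 − 1(26.07) = 5.53
  O₂: 322.5 − 5(26.07) = 192.1
  CO₂: 0 + 3(26.07) = 78.21
  H₂O: 0 + 4(26.07) = 104.3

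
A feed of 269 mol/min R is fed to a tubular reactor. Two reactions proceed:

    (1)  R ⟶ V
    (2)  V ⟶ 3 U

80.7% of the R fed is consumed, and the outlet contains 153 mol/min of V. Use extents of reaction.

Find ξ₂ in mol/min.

Conversion of R: R consumed = 1ξ₁ = 0.807 × 269 → ξ₁ = 217.1 mol/min.
V balance: n_V = 0 + 1ξ₁ − 1ξ₂ = 153 → ξ₂ = (1·217.1 − 153)/1 = 64.08 mol/min.
Outlet amounts (n = n₀ + Σ ν·ξ):
  R: 269 − 1(217.1) = 51.92
  V: 0 + 1(217.1) − 1(64.08) = 153
  U: 0 + 3(64.08) = 192.2

ξ₂ = 64.1 mol/min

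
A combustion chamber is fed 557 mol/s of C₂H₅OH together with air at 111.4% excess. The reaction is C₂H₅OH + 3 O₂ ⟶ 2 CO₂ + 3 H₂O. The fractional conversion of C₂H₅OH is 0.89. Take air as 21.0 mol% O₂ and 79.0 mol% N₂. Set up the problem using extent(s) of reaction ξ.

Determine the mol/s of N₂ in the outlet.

13300 mol/s

Stoichiometric O₂ = 3 × 557 = 1671 mol/s; O₂ fed = 1671 × 2.114 = 3532 mol/s.
N₂ fed = 3532 × 79/21 = 13290 mol/s.
Fuel reacted = 0.89 × 557 → ξ = 495.7 mol/s.
Outlet (n = n₀ + ν ξ):
  C₂H₅OH: 557 − 1(495.7) = 61.27
  O₂: 3532 − 3(495.7) = 2045
  N₂: 13290 (inert)
  CO₂: 0 + 2(495.7) = 991.5
  H₂O: 0 + 3(495.7) = 1487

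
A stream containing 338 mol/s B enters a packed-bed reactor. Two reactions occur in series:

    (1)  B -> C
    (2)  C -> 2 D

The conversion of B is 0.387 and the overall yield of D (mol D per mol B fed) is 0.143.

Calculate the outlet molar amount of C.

107 mol/s

Conversion of B: B consumed = 1ξ₁ = 0.387 × 338 → ξ₁ = 130.8 mol/s.
Yield of D: 2ξ₂ / 338 = 0.143 → ξ₂ = 24.17 mol/s.
Outlet amounts (n = n₀ + Σ ν·ξ):
  B: 338 − 1(130.8) = 207.2
  C: 0 + 1(130.8) − 1(24.17) = 106.6
  D: 0 + 2(24.17) = 48.33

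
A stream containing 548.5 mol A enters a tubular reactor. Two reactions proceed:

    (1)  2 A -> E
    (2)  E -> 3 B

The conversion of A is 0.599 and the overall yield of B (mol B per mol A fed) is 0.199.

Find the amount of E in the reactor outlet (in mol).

Conversion of A: A consumed = 2ξ₁ = 0.599 × 548.5 → ξ₁ = 164.3 mol.
Yield of B: 3ξ₂ / 548.5 = 0.199 → ξ₂ = 36.38 mol.
Outlet amounts (n = n₀ + Σ ν·ξ):
  A: 548.5 − 2(164.3) = 219.9
  E: 0 + 1(164.3) − 1(36.38) = 127.9
  B: 0 + 3(36.38) = 109.2

128 mol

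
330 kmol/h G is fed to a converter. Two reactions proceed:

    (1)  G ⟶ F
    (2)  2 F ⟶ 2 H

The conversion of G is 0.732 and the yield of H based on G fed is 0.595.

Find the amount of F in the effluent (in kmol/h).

Conversion of G: G consumed = 1ξ₁ = 0.732 × 330 → ξ₁ = 241.6 kmol/h.
Yield of H: 2ξ₂ / 330 = 0.595 → ξ₂ = 98.17 kmol/h.
Outlet amounts (n = n₀ + Σ ν·ξ):
  G: 330 − 1(241.6) = 88.44
  F: 0 + 1(241.6) − 2(98.17) = 45.21
  H: 0 + 2(98.17) = 196.3

45.2 kmol/h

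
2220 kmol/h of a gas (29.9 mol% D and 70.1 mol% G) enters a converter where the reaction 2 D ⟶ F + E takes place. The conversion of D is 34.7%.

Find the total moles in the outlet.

2220 kmol/h

D reacted = 0.347 × 663.8 = 230.3 kmol/h; ν_D = −2, so ξ = 230.3/2 = 115.2 kmol/h.
Outlet amounts (n = n₀ + ν ξ):
  D: 663.8 − 2(115.2) = 433.4
  F: 0 + 1(115.2) = 115.2
  E: 0 + 1(115.2) = 115.2
  G: 1556 (inert)
Total out = 433.4 + 115.2 + 115.2 + 1556 = 2220 kmol/h.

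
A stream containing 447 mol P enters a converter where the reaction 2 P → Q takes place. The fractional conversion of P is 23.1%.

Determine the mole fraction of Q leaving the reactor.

P reacted = 0.231 × 447 = 103.3 mol; ν_P = −2, so ξ = 103.3/2 = 51.63 mol.
Outlet amounts (n = n₀ + ν ξ):
  P: 447 − 2(51.63) = 343.7
  Q: 0 + 1(51.63) = 51.63
Total out = 395.4 mol; y_Q = 51.63 / 395.4 = 0.1306.

0.131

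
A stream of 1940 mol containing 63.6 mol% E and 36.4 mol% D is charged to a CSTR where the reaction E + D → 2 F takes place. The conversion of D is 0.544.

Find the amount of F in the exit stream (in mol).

768 mol

D reacted = 0.544 × 706.2 = 384.2 mol; ν_D = −1, so ξ = 384.2/1 = 384.2 mol.
Outlet amounts (n = n₀ + ν ξ):
  E: 1234 − 1(384.2) = 849.7
  D: 706.2 − 1(384.2) = 322
  F: 0 + 2(384.2) = 768.3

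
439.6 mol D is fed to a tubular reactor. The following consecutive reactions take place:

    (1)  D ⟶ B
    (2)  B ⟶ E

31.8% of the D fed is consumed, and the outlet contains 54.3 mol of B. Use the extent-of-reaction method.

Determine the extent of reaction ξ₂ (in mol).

ξ₂ = 85.5 mol

Conversion of D: D consumed = 1ξ₁ = 0.318 × 439.6 → ξ₁ = 139.8 mol.
B balance: n_B = 0 + 1ξ₁ − 1ξ₂ = 54.3 → ξ₂ = (1·139.8 − 54.3)/1 = 85.49 mol.
Outlet amounts (n = n₀ + Σ ν·ξ):
  D: 439.6 − 1(139.8) = 299.8
  B: 0 + 1(139.8) − 1(85.49) = 54.3
  E: 0 + 1(85.49) = 85.49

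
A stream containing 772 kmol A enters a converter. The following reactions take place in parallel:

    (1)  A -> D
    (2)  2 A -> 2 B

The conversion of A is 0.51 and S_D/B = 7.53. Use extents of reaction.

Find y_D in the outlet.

Conversion of A: A consumed = 0.51 × 772 = 393.7 kmol = 1ξ₁ + 2ξ₂.
Selectivity: 1ξ₁ / (2ξ₂) = 7.53 → ξ₁ = 15.06 ξ₂.
Substitute: (1·15.06 + 2) ξ₂ = 393.7 → ξ₂ = 23.08 kmol, ξ₁ = 347.6 kmol.
Outlet amounts (n = n₀ + Σ ν·ξ):
  A: 772 − 1(347.6) − 2(23.08) = 378.3
  D: 0 + 1(347.6) = 347.6
  B: 0 + 2(23.08) = 46.16
Total out = 772 kmol; y_D = 347.6 / 772 = 0.4502.

0.45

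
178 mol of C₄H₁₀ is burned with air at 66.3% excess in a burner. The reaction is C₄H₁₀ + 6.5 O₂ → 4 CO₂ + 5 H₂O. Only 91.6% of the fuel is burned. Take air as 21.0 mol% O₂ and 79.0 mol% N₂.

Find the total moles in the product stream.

Stoichiometric O₂ = 6.5 × 178 = 1157 mol; O₂ fed = 1157 × 1.663 = 1924 mol.
N₂ fed = 1924 × 79/21 = 7238 mol.
Fuel reacted = 0.916 × 178 → ξ = 163 mol.
Outlet (n = n₀ + ν ξ):
  C₄H₁₀: 178 − 1(163) = 14.95
  O₂: 1924 − 6.5(163) = 864.3
  N₂: 7238 (inert)
  CO₂: 0 + 4(163) = 652.2
  H₂O: 0 + 5(163) = 815.2
Total out = 14.95 + 864.3 + 7238 + 652.2 + 815.2 = 9585 mol.

9580 mol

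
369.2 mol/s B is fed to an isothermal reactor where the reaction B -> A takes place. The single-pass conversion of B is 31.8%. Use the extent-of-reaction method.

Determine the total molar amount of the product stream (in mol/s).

B reacted = 0.318 × 369.2 = 117.4 mol/s; ν_B = −1, so ξ = 117.4/1 = 117.4 mol/s.
Outlet amounts (n = n₀ + ν ξ):
  B: 369.2 − 1(117.4) = 251.8
  A: 0 + 1(117.4) = 117.4
Total out = 251.8 + 117.4 = 369.2 mol/s.

369 mol/s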